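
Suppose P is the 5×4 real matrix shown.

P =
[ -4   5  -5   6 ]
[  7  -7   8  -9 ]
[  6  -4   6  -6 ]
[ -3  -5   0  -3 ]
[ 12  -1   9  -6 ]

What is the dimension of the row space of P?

Row reduce to echelon form.
R2 ← R2 + (7/4)·R1: [0, 7/4, -3/4, 3/2]
R3 ← R3 + (3/2)·R1: [0, 7/2, -3/2, 3]
R4 ← R4 − (3/4)·R1: [0, -35/4, 15/4, -15/2]
R5 ← R5 + (3)·R1: [0, 14, -6, 12]
R3 ← R3 − (2)·R2: [0, 0, 0, 0]
R4 ← R4 + (5)·R2: [0, 0, 0, 0]
R5 ← R5 − (8)·R2: [0, 0, 0, 0]
Echelon form has 2 nonzero rows, so rank(P) = 2.
The row space has dimension equal to the rank: 2.

2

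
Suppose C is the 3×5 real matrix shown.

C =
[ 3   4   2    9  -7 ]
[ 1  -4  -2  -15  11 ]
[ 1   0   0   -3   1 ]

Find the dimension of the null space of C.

2

Row reduce to echelon form.
R2 ← R2 − (1/3)·R1: [0, -16/3, -8/3, -18, 40/3]
R3 ← R3 − (1/3)·R1: [0, -4/3, -2/3, -6, 10/3]
R3 ← R3 − (1/4)·R2: [0, 0, 0, -3/2, 0]
3 nonzero rows, so rank(C) = 3.
C has 5 columns; by rank–nullity, nullity = 5 − 3 = 2.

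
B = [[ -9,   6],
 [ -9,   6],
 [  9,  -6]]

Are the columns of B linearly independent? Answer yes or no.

no

Row reduce B to echelon form.
R2 ← R2 − R1: [0, 0]
R3 ← R3 + R1: [0, 0]
1 pivot among 2 columns.
Only 1 < 2 pivot columns, so the columns are linearly dependent.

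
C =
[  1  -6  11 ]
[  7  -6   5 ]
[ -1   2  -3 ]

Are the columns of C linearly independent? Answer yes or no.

Row reduce C to echelon form.
R2 ← R2 − (7)·R1: [0, 36, -72]
R3 ← R3 + R1: [0, -4, 8]
R3 ← R3 + (1/9)·R2: [0, 0, 0]
2 pivots among 3 columns.
Only 2 < 3 pivot columns, so the columns are linearly dependent.

no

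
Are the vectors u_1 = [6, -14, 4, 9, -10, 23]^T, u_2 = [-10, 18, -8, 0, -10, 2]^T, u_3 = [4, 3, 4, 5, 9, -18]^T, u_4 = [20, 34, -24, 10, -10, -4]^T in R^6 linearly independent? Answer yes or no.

yes

Form the matrix with these vectors as rows and row reduce.
R2 ← R2 + (5/3)·R1: [0, -16/3, -4/3, 15, -80/3, 121/3]
R3 ← R3 − (2/3)·R1: [0, 37/3, 4/3, -1, 47/3, -100/3]
R4 ← R4 − (10/3)·R1: [0, 242/3, -112/3, -20, 70/3, -242/3]
R3 ← R3 + (37/16)·R2: [0, 0, -7/4, 539/16, -46, 959/16]
R4 ← R4 + (121/8)·R2: [0, 0, -115/2, 1655/8, -380, 4235/8]
R4 ← R4 − (230/7)·R3: [0, 0, 0, -900, 7920/7, -1440]
4 nonzero rows, so the 4 vectors span a space of dimension 4.
Since 4 = 4, the vectors are linearly independent.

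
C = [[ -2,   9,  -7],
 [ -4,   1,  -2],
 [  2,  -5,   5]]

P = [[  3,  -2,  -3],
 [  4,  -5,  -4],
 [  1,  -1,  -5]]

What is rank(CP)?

3

First compute CP:
[[ 23, -34,   5],
 [-10,   5,  18],
 [ -9,  16, -11]]
Now row reduce the product.
R2 ← R2 + (10/23)·R1: [0, -225/23, 464/23]
R3 ← R3 + (9/23)·R1: [0, 62/23, -208/23]
R3 ← R3 + (62/225)·R2: [0, 0, -784/225]
3 nonzero rows, so rank(CP) = 3.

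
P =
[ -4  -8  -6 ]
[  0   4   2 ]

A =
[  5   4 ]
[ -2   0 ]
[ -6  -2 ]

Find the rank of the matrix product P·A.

2

First compute PA:
[[ 32,  -4],
 [-20,  -4]]
Now row reduce the product.
R2 ← R2 + (5/8)·R1: [0, -13/2]
2 nonzero rows, so rank(PA) = 2.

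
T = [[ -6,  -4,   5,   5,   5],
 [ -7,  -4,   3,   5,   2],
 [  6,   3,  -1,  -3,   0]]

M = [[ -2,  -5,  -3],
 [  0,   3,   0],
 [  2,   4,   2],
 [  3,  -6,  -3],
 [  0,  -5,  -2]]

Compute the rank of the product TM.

First compute TM:
[[ 37, -17,   3],
 [ 35,  -5,   8],
 [-23,  -7, -11]]
Now row reduce the product.
R2 ← R2 − (35/37)·R1: [0, 410/37, 191/37]
R3 ← R3 + (23/37)·R1: [0, -650/37, -338/37]
R3 ← R3 + (65/41)·R2: [0, 0, -39/41]
3 nonzero rows, so rank(TM) = 3.

3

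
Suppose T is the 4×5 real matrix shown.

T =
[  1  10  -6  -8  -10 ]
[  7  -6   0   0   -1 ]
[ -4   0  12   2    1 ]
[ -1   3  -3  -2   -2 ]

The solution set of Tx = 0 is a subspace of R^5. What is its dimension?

1

Row reduce to echelon form.
R2 ← R2 − (7)·R1: [0, -76, 42, 56, 69]
R3 ← R3 + (4)·R1: [0, 40, -12, -30, -39]
R4 ← R4 + R1: [0, 13, -9, -10, -12]
R3 ← R3 + (10/19)·R2: [0, 0, 192/19, -10/19, -51/19]
R4 ← R4 + (13/76)·R2: [0, 0, -69/38, -8/19, -15/76]
R4 ← R4 + (23/128)·R3: [0, 0, 0, -33/64, -87/128]
4 nonzero rows, so rank(T) = 4.
T has 5 columns; by rank–nullity, nullity = 5 − 4 = 1.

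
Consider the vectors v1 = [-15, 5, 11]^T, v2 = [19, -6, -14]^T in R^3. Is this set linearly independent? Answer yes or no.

yes

Form the matrix with these vectors as rows and row reduce.
R2 ← R2 + (19/15)·R1: [0, 1/3, -1/15]
2 nonzero rows, so the 2 vectors span a space of dimension 2.
Since 2 = 2, the vectors are linearly independent.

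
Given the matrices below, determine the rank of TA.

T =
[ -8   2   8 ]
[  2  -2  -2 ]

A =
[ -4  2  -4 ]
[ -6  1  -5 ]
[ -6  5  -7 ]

2

First compute TA:
[[-28,  26, -34],
 [ 16,  -8,  16]]
Now row reduce the product.
R2 ← R2 + (4/7)·R1: [0, 48/7, -24/7]
2 nonzero rows, so rank(TA) = 2.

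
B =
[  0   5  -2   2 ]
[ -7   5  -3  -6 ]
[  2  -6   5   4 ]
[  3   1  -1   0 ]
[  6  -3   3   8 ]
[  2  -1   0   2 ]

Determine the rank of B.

4

Row reduce to echelon form.
Swap R1 ↔ R2
R3 ← R3 + (2/7)·R1: [0, -32/7, 29/7, 16/7]
R4 ← R4 + (3/7)·R1: [0, 22/7, -16/7, -18/7]
R5 ← R5 + (6/7)·R1: [0, 9/7, 3/7, 20/7]
R6 ← R6 + (2/7)·R1: [0, 3/7, -6/7, 2/7]
R3 ← R3 + (32/35)·R2: [0, 0, 81/35, 144/35]
R4 ← R4 − (22/35)·R2: [0, 0, -36/35, -134/35]
R5 ← R5 − (9/35)·R2: [0, 0, 33/35, 82/35]
R6 ← R6 − (3/35)·R2: [0, 0, -24/35, 4/35]
R4 ← R4 + (4/9)·R3: [0, 0, 0, -2]
R5 ← R5 − (11/27)·R3: [0, 0, 0, 2/3]
R6 ← R6 + (8/27)·R3: [0, 0, 0, 4/3]
R5 ← R5 + (1/3)·R4: [0, 0, 0, 0]
R6 ← R6 + (2/3)·R4: [0, 0, 0, 0]
Echelon form has 4 nonzero rows, so rank(B) = 4.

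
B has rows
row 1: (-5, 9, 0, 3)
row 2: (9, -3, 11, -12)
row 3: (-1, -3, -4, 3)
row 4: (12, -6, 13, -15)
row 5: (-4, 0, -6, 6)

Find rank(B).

2

Row reduce to echelon form.
R2 ← R2 + (9/5)·R1: [0, 66/5, 11, -33/5]
R3 ← R3 − (1/5)·R1: [0, -24/5, -4, 12/5]
R4 ← R4 + (12/5)·R1: [0, 78/5, 13, -39/5]
R5 ← R5 − (4/5)·R1: [0, -36/5, -6, 18/5]
R3 ← R3 + (4/11)·R2: [0, 0, 0, 0]
R4 ← R4 − (13/11)·R2: [0, 0, 0, 0]
R5 ← R5 + (6/11)·R2: [0, 0, 0, 0]
Echelon form has 2 nonzero rows, so rank(B) = 2.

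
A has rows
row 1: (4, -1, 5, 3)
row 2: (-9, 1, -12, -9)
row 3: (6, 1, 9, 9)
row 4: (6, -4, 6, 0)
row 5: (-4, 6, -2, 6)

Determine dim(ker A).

Row reduce to echelon form.
R2 ← R2 + (9/4)·R1: [0, -5/4, -3/4, -9/4]
R3 ← R3 − (3/2)·R1: [0, 5/2, 3/2, 9/2]
R4 ← R4 − (3/2)·R1: [0, -5/2, -3/2, -9/2]
R5 ← R5 + R1: [0, 5, 3, 9]
R3 ← R3 + (2)·R2: [0, 0, 0, 0]
R4 ← R4 − (2)·R2: [0, 0, 0, 0]
R5 ← R5 + (4)·R2: [0, 0, 0, 0]
2 nonzero rows, so rank(A) = 2.
A has 4 columns; by rank–nullity, nullity = 4 − 2 = 2.

2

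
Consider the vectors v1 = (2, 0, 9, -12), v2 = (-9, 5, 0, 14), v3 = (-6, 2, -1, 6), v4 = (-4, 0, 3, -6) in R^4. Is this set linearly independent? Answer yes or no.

no

Form the matrix with these vectors as rows and row reduce.
R2 ← R2 + (9/2)·R1: [0, 5, 81/2, -40]
R3 ← R3 + (3)·R1: [0, 2, 26, -30]
R4 ← R4 + (2)·R1: [0, 0, 21, -30]
R3 ← R3 − (2/5)·R2: [0, 0, 49/5, -14]
R4 ← R4 − (15/7)·R3: [0, 0, 0, 0]
3 nonzero rows, so the 4 vectors span a space of dimension 3.
Since 3 < 4, the vectors are linearly dependent.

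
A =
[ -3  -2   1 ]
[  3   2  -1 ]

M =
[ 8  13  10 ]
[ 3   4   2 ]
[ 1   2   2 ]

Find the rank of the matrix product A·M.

First compute AM:
[[-29, -45, -32],
 [ 29,  45,  32]]
Now row reduce the product.
R2 ← R2 + R1: [0, 0, 0]
1 nonzero row, so rank(AM) = 1.

1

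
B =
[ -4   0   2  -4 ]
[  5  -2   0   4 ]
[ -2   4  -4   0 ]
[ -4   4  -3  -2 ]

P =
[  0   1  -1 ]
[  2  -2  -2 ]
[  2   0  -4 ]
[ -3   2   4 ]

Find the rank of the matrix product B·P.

First compute BP:
[[ 16, -12, -20],
 [-16,  17,  15],
 [  0, -10,  10],
 [  8, -16,   0]]
Now row reduce the product.
R2 ← R2 + R1: [0, 5, -5]
R4 ← R4 − (1/2)·R1: [0, -10, 10]
R3 ← R3 + (2)·R2: [0, 0, 0]
R4 ← R4 + (2)·R2: [0, 0, 0]
2 nonzero rows, so rank(BP) = 2.

2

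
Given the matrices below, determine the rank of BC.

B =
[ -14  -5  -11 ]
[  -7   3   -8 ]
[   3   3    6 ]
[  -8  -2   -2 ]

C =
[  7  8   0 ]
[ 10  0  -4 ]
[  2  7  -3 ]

First compute BC:
[[-170, -189,  53],
 [-35, -112,  12],
 [ 63,  66, -30],
 [-80, -78,  14]]
Now row reduce the product.
R2 ← R2 − (7/34)·R1: [0, -2485/34, 37/34]
R3 ← R3 + (63/170)·R1: [0, -687/170, -1761/170]
R4 ← R4 − (8/17)·R1: [0, 186/17, -186/17]
R3 ← R3 − (687/12425)·R2: [0, 0, -129456/12425]
R4 ← R4 + (372/2485)·R2: [0, 0, -26784/2485]
R4 ← R4 − (30/29)·R3: [0, 0, 0]
3 nonzero rows, so rank(BC) = 3.

3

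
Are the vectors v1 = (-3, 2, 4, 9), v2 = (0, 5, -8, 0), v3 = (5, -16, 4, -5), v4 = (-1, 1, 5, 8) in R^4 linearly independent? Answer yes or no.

yes

Form the matrix with these vectors as rows and row reduce.
R3 ← R3 + (5/3)·R1: [0, -38/3, 32/3, 10]
R4 ← R4 − (1/3)·R1: [0, 1/3, 11/3, 5]
R3 ← R3 + (38/15)·R2: [0, 0, -48/5, 10]
R4 ← R4 − (1/15)·R2: [0, 0, 21/5, 5]
R4 ← R4 + (7/16)·R3: [0, 0, 0, 75/8]
4 nonzero rows, so the 4 vectors span a space of dimension 4.
Since 4 = 4, the vectors are linearly independent.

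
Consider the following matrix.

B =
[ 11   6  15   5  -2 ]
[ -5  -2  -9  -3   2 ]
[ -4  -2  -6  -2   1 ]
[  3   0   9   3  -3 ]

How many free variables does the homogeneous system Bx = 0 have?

3

Row reduce to echelon form.
R2 ← R2 + (5/11)·R1: [0, 8/11, -24/11, -8/11, 12/11]
R3 ← R3 + (4/11)·R1: [0, 2/11, -6/11, -2/11, 3/11]
R4 ← R4 − (3/11)·R1: [0, -18/11, 54/11, 18/11, -27/11]
R3 ← R3 − (1/4)·R2: [0, 0, 0, 0, 0]
R4 ← R4 + (9/4)·R2: [0, 0, 0, 0, 0]
2 nonzero rows, so rank(B) = 2.
B has 5 columns; by rank–nullity, nullity = 5 − 2 = 3.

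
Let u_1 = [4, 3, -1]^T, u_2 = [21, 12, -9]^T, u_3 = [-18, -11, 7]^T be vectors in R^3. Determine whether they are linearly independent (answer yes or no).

Form the matrix with these vectors as rows and row reduce.
R2 ← R2 − (21/4)·R1: [0, -15/4, -15/4]
R3 ← R3 + (9/2)·R1: [0, 5/2, 5/2]
R3 ← R3 + (2/3)·R2: [0, 0, 0]
2 nonzero rows, so the 3 vectors span a space of dimension 2.
Since 2 < 3, the vectors are linearly dependent.

no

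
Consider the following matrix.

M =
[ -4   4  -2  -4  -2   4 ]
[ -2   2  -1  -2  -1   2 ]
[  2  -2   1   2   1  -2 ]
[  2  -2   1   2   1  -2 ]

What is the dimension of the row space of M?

Row reduce to echelon form.
R2 ← R2 − (1/2)·R1: [0, 0, 0, 0, 0, 0]
R3 ← R3 + (1/2)·R1: [0, 0, 0, 0, 0, 0]
R4 ← R4 + (1/2)·R1: [0, 0, 0, 0, 0, 0]
Echelon form has 1 nonzero row, so rank(M) = 1.
The row space has dimension equal to the rank: 1.

1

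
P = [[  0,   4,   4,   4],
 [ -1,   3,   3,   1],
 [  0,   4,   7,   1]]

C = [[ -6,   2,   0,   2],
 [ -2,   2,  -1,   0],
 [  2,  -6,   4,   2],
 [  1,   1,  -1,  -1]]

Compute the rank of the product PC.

First compute PC:
[[  4, -12,   8,   4],
 [  7, -13,   8,   3],
 [  7, -33,  23,  13]]
Now row reduce the product.
R2 ← R2 − (7/4)·R1: [0, 8, -6, -4]
R3 ← R3 − (7/4)·R1: [0, -12, 9, 6]
R3 ← R3 + (3/2)·R2: [0, 0, 0, 0]
2 nonzero rows, so rank(PC) = 2.

2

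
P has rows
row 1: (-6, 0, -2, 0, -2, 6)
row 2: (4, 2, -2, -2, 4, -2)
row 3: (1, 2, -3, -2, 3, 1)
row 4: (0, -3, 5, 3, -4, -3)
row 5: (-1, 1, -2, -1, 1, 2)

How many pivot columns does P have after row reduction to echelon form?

Row reduce to echelon form.
R2 ← R2 + (2/3)·R1: [0, 2, -10/3, -2, 8/3, 2]
R3 ← R3 + (1/6)·R1: [0, 2, -10/3, -2, 8/3, 2]
R5 ← R5 − (1/6)·R1: [0, 1, -5/3, -1, 4/3, 1]
R3 ← R3 − R2: [0, 0, 0, 0, 0, 0]
R4 ← R4 + (3/2)·R2: [0, 0, 0, 0, 0, 0]
R5 ← R5 − (1/2)·R2: [0, 0, 0, 0, 0, 0]
Echelon form has 2 nonzero rows, so rank(P) = 2.
Each nonzero row contributes one pivot column: 2 pivot columns.

2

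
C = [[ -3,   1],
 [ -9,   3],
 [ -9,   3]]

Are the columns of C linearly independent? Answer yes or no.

Row reduce C to echelon form.
R2 ← R2 − (3)·R1: [0, 0]
R3 ← R3 − (3)·R1: [0, 0]
1 pivot among 2 columns.
Only 1 < 2 pivot columns, so the columns are linearly dependent.

no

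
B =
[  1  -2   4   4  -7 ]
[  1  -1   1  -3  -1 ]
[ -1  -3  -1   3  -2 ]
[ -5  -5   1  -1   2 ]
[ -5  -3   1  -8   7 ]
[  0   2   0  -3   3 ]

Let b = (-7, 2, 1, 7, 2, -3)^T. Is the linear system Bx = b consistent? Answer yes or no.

no

Row reduce the augmented matrix [B | b].
R2 ← R2 − R1: [0, 1, -3, -7, 6, 9]
R3 ← R3 + R1: [0, -5, 3, 7, -9, -6]
R4 ← R4 + (5)·R1: [0, -15, 21, 19, -33, -28]
R5 ← R5 + (5)·R1: [0, -13, 21, 12, -28, -33]
R3 ← R3 + (5)·R2: [0, 0, -12, -28, 21, 39]
R4 ← R4 + (15)·R2: [0, 0, -24, -86, 57, 107]
R5 ← R5 + (13)·R2: [0, 0, -18, -79, 50, 84]
R6 ← R6 − (2)·R2: [0, 0, 6, 11, -9, -21]
R4 ← R4 − (2)·R3: [0, 0, 0, -30, 15, 29]
R5 ← R5 − (3/2)·R3: [0, 0, 0, -37, 37/2, 51/2]
R6 ← R6 + (1/2)·R3: [0, 0, 0, -3, 3/2, -3/2]
R5 ← R5 − (37/30)·R4: [0, 0, 0, 0, 0, -154/15]
R6 ← R6 − (1/10)·R4: [0, 0, 0, 0, 0, -22/5]
R6 ← R6 − (3/7)·R5: [0, 0, 0, 0, 0, 0]
The echelon form has 5 nonzero rows; the last pivot sits in the augmented column, so rank(B) = 4 but rank([B|b]) = 5.
Since the ranks differ, the system is inconsistent.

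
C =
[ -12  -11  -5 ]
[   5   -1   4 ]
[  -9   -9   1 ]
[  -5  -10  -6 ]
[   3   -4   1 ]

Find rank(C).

3

Row reduce to echelon form.
R2 ← R2 + (5/12)·R1: [0, -67/12, 23/12]
R3 ← R3 − (3/4)·R1: [0, -3/4, 19/4]
R4 ← R4 − (5/12)·R1: [0, -65/12, -47/12]
R5 ← R5 + (1/4)·R1: [0, -27/4, -1/4]
R3 ← R3 − (9/67)·R2: [0, 0, 301/67]
R4 ← R4 − (65/67)·R2: [0, 0, -387/67]
R5 ← R5 − (81/67)·R2: [0, 0, -172/67]
R4 ← R4 + (9/7)·R3: [0, 0, 0]
R5 ← R5 + (4/7)·R3: [0, 0, 0]
Echelon form has 3 nonzero rows, so rank(C) = 3.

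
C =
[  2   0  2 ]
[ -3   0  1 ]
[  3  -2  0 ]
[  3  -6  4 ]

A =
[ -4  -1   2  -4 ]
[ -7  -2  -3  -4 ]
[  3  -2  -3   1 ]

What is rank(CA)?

3

First compute CA:
[[ -2,  -6,  -2,  -6],
 [ 15,   1,  -9,  13],
 [  2,   1,  12,  -4],
 [ 42,   1,  12,  16]]
Now row reduce the product.
R2 ← R2 + (15/2)·R1: [0, -44, -24, -32]
R3 ← R3 + R1: [0, -5, 10, -10]
R4 ← R4 + (21)·R1: [0, -125, -30, -110]
R3 ← R3 − (5/44)·R2: [0, 0, 140/11, -70/11]
R4 ← R4 − (125/44)·R2: [0, 0, 420/11, -210/11]
R4 ← R4 − (3)·R3: [0, 0, 0, 0]
3 nonzero rows, so rank(CA) = 3.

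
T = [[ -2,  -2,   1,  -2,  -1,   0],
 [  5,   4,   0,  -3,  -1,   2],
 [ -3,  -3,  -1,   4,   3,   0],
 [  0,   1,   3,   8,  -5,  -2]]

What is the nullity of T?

2

Row reduce to echelon form.
R2 ← R2 + (5/2)·R1: [0, -1, 5/2, -8, -7/2, 2]
R3 ← R3 − (3/2)·R1: [0, 0, -5/2, 7, 9/2, 0]
R4 ← R4 + R2: [0, 0, 11/2, 0, -17/2, 0]
R4 ← R4 + (11/5)·R3: [0, 0, 0, 77/5, 7/5, 0]
4 nonzero rows, so rank(T) = 4.
T has 6 columns; by rank–nullity, nullity = 6 − 4 = 2.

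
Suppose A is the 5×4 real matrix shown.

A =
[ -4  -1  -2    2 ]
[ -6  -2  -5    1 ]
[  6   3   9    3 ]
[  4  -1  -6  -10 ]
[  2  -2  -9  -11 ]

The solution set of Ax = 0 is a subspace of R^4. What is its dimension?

2

Row reduce to echelon form.
R2 ← R2 − (3/2)·R1: [0, -1/2, -2, -2]
R3 ← R3 + (3/2)·R1: [0, 3/2, 6, 6]
R4 ← R4 + R1: [0, -2, -8, -8]
R5 ← R5 + (1/2)·R1: [0, -5/2, -10, -10]
R3 ← R3 + (3)·R2: [0, 0, 0, 0]
R4 ← R4 − (4)·R2: [0, 0, 0, 0]
R5 ← R5 − (5)·R2: [0, 0, 0, 0]
2 nonzero rows, so rank(A) = 2.
A has 4 columns; by rank–nullity, nullity = 4 − 2 = 2.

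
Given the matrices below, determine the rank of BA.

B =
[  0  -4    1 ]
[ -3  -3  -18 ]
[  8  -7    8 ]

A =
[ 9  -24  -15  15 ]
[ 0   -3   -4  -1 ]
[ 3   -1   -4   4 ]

3

First compute BA:
[[  3,  11,  12,   8],
 [-81,  99, 129, -114],
 [ 96, -179, -124, 159]]
Now row reduce the product.
R2 ← R2 + (27)·R1: [0, 396, 453, 102]
R3 ← R3 − (32)·R1: [0, -531, -508, -97]
R3 ← R3 + (59/44)·R2: [0, 0, 4375/44, 875/22]
3 nonzero rows, so rank(BA) = 3.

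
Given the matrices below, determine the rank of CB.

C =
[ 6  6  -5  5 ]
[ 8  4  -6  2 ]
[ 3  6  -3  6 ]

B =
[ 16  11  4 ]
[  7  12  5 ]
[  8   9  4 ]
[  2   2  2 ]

First compute CB:
[[108, 103,  44],
 [112,  86,  32],
 [ 78,  90,  42]]
Now row reduce the product.
R2 ← R2 − (28/27)·R1: [0, -562/27, -368/27]
R3 ← R3 − (13/18)·R1: [0, 281/18, 92/9]
R3 ← R3 + (3/4)·R2: [0, 0, 0]
2 nonzero rows, so rank(CB) = 2.

2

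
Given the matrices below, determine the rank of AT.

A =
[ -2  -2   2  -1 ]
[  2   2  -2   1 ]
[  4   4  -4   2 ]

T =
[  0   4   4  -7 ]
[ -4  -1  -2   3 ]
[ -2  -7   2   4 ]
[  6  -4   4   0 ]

First compute AT:
[[ -2, -16,  -4,  16],
 [  2,  16,   4, -16],
 [  4,  32,   8, -32]]
Now row reduce the product.
R2 ← R2 + R1: [0, 0, 0, 0]
R3 ← R3 + (2)·R1: [0, 0, 0, 0]
1 nonzero row, so rank(AT) = 1.

1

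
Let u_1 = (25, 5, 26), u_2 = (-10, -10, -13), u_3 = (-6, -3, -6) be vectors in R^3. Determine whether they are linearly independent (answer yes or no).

Form the matrix with these vectors as rows and row reduce.
R2 ← R2 + (2/5)·R1: [0, -8, -13/5]
R3 ← R3 + (6/25)·R1: [0, -9/5, 6/25]
R3 ← R3 − (9/40)·R2: [0, 0, 33/40]
3 nonzero rows, so the 3 vectors span a space of dimension 3.
Since 3 = 3, the vectors are linearly independent.

yes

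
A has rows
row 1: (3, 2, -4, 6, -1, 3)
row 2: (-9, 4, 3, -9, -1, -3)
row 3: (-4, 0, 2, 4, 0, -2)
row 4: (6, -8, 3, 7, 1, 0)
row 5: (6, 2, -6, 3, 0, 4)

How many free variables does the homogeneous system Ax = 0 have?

Row reduce to echelon form.
R2 ← R2 + (3)·R1: [0, 10, -9, 9, -4, 6]
R3 ← R3 + (4/3)·R1: [0, 8/3, -10/3, 12, -4/3, 2]
R4 ← R4 − (2)·R1: [0, -12, 11, -5, 3, -6]
R5 ← R5 − (2)·R1: [0, -2, 2, -9, 2, -2]
R3 ← R3 − (4/15)·R2: [0, 0, -14/15, 48/5, -4/15, 2/5]
R4 ← R4 + (6/5)·R2: [0, 0, 1/5, 29/5, -9/5, 6/5]
R5 ← R5 + (1/5)·R2: [0, 0, 1/5, -36/5, 6/5, -4/5]
R4 ← R4 + (3/14)·R3: [0, 0, 0, 55/7, -13/7, 9/7]
R5 ← R5 + (3/14)·R3: [0, 0, 0, -36/7, 8/7, -5/7]
R5 ← R5 + (36/55)·R4: [0, 0, 0, 0, -4/55, 7/55]
5 nonzero rows, so rank(A) = 5.
A has 6 columns; by rank–nullity, nullity = 6 − 5 = 1.

1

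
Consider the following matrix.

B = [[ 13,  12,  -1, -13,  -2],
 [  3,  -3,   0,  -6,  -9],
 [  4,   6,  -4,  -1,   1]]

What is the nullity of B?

2

Row reduce to echelon form.
R2 ← R2 − (3/13)·R1: [0, -75/13, 3/13, -3, -111/13]
R3 ← R3 − (4/13)·R1: [0, 30/13, -48/13, 3, 21/13]
R3 ← R3 + (2/5)·R2: [0, 0, -18/5, 9/5, -9/5]
3 nonzero rows, so rank(B) = 3.
B has 5 columns; by rank–nullity, nullity = 5 − 3 = 2.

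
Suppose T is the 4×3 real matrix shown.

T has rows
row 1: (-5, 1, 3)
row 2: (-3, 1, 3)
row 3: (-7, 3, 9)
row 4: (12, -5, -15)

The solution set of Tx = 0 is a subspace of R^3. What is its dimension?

1

Row reduce to echelon form.
R2 ← R2 − (3/5)·R1: [0, 2/5, 6/5]
R3 ← R3 − (7/5)·R1: [0, 8/5, 24/5]
R4 ← R4 + (12/5)·R1: [0, -13/5, -39/5]
R3 ← R3 − (4)·R2: [0, 0, 0]
R4 ← R4 + (13/2)·R2: [0, 0, 0]
2 nonzero rows, so rank(T) = 2.
T has 3 columns; by rank–nullity, nullity = 3 − 2 = 1.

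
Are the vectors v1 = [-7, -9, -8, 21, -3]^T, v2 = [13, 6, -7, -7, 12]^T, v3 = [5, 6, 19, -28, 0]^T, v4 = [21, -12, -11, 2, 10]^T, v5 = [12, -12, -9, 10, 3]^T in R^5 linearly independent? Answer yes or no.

Form the matrix with these vectors as rows and row reduce.
R2 ← R2 + (13/7)·R1: [0, -75/7, -153/7, 32, 45/7]
R3 ← R3 + (5/7)·R1: [0, -3/7, 93/7, -13, -15/7]
R4 ← R4 + (3)·R1: [0, -39, -35, 65, 1]
R5 ← R5 + (12/7)·R1: [0, -192/7, -159/7, 46, -15/7]
R3 ← R3 − (1/25)·R2: [0, 0, 354/25, -357/25, -12/5]
R4 ← R4 − (91/25)·R2: [0, 0, 1114/25, -1287/25, -112/5]
R5 ← R5 − (64/25)·R2: [0, 0, 831/25, -898/25, -93/5]
R4 ← R4 − (557/177)·R3: [0, 0, 0, -386/59, -876/59]
R5 ← R5 − (277/118)·R3: [0, 0, 0, -283/118, -765/59]
R5 ← R5 − (283/772)·R4: [0, 0, 0, 0, -1452/193]
5 nonzero rows, so the 5 vectors span a space of dimension 5.
Since 5 = 5, the vectors are linearly independent.

yes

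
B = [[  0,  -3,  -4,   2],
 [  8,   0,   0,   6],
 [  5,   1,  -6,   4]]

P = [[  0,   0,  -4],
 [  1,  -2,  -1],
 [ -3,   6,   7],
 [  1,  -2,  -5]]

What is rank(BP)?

First compute BP:
[[ 11, -22, -35],
 [  6, -12, -62],
 [ 23, -46, -83]]
Now row reduce the product.
R2 ← R2 − (6/11)·R1: [0, 0, -472/11]
R3 ← R3 − (23/11)·R1: [0, 0, -108/11]
R3 ← R3 − (27/118)·R2: [0, 0, 0]
2 nonzero rows, so rank(BP) = 2.

2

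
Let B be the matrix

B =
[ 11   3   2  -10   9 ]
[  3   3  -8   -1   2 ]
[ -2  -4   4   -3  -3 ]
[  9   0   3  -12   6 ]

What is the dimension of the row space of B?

Row reduce to echelon form.
R2 ← R2 − (3/11)·R1: [0, 24/11, -94/11, 19/11, -5/11]
R3 ← R3 + (2/11)·R1: [0, -38/11, 48/11, -53/11, -15/11]
R4 ← R4 − (9/11)·R1: [0, -27/11, 15/11, -42/11, -15/11]
R3 ← R3 + (19/12)·R2: [0, 0, -55/6, -25/12, -25/12]
R4 ← R4 + (9/8)·R2: [0, 0, -33/4, -15/8, -15/8]
R4 ← R4 − (9/10)·R3: [0, 0, 0, 0, 0]
Echelon form has 3 nonzero rows, so rank(B) = 3.
The row space has dimension equal to the rank: 3.

3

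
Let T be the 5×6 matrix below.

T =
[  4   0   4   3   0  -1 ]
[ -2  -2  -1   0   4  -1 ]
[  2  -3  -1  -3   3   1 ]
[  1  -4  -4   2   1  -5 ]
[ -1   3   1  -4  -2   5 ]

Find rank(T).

Row reduce to echelon form.
R2 ← R2 + (1/2)·R1: [0, -2, 1, 3/2, 4, -3/2]
R3 ← R3 − (1/2)·R1: [0, -3, -3, -9/2, 3, 3/2]
R4 ← R4 − (1/4)·R1: [0, -4, -5, 5/4, 1, -19/4]
R5 ← R5 + (1/4)·R1: [0, 3, 2, -13/4, -2, 19/4]
R3 ← R3 − (3/2)·R2: [0, 0, -9/2, -27/4, -3, 15/4]
R4 ← R4 − (2)·R2: [0, 0, -7, -7/4, -7, -7/4]
R5 ← R5 + (3/2)·R2: [0, 0, 7/2, -1, 4, 5/2]
R4 ← R4 − (14/9)·R3: [0, 0, 0, 35/4, -7/3, -91/12]
R5 ← R5 + (7/9)·R3: [0, 0, 0, -25/4, 5/3, 65/12]
R5 ← R5 + (5/7)·R4: [0, 0, 0, 0, 0, 0]
Echelon form has 4 nonzero rows, so rank(T) = 4.

4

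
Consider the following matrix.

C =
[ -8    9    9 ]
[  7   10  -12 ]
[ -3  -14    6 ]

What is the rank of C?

Row reduce to echelon form.
R2 ← R2 + (7/8)·R1: [0, 143/8, -33/8]
R3 ← R3 − (3/8)·R1: [0, -139/8, 21/8]
R3 ← R3 + (139/143)·R2: [0, 0, -18/13]
Echelon form has 3 nonzero rows, so rank(C) = 3.

3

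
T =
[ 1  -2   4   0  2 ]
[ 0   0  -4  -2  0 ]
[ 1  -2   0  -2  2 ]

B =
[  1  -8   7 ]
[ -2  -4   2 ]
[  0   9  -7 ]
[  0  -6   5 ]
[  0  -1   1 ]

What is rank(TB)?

First compute TB:
[[  5,  34, -23],
 [  0, -24,  18],
 [  5,  10,  -5]]
Now row reduce the product.
R3 ← R3 − R1: [0, -24, 18]
R3 ← R3 − R2: [0, 0, 0]
2 nonzero rows, so rank(TB) = 2.

2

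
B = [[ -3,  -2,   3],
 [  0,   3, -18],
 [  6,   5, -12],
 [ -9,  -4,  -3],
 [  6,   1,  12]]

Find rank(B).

Row reduce to echelon form.
R3 ← R3 + (2)·R1: [0, 1, -6]
R4 ← R4 − (3)·R1: [0, 2, -12]
R5 ← R5 + (2)·R1: [0, -3, 18]
R3 ← R3 − (1/3)·R2: [0, 0, 0]
R4 ← R4 − (2/3)·R2: [0, 0, 0]
R5 ← R5 + R2: [0, 0, 0]
Echelon form has 2 nonzero rows, so rank(B) = 2.

2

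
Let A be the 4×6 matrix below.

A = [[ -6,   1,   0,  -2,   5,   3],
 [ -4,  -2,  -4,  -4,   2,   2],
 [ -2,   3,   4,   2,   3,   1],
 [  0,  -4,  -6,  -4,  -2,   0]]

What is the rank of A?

2

Row reduce to echelon form.
R2 ← R2 − (2/3)·R1: [0, -8/3, -4, -8/3, -4/3, 0]
R3 ← R3 − (1/3)·R1: [0, 8/3, 4, 8/3, 4/3, 0]
R3 ← R3 + R2: [0, 0, 0, 0, 0, 0]
R4 ← R4 − (3/2)·R2: [0, 0, 0, 0, 0, 0]
Echelon form has 2 nonzero rows, so rank(A) = 2.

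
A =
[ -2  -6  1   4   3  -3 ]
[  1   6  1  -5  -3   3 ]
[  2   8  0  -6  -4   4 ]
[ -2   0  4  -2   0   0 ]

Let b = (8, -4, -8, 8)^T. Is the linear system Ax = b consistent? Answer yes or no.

Row reduce the augmented matrix [A | b].
R2 ← R2 + (1/2)·R1: [0, 3, 3/2, -3, -3/2, 3/2, 0]
R3 ← R3 + R1: [0, 2, 1, -2, -1, 1, 0]
R4 ← R4 − R1: [0, 6, 3, -6, -3, 3, 0]
R3 ← R3 − (2/3)·R2: [0, 0, 0, 0, 0, 0, 0]
R4 ← R4 − (2)·R2: [0, 0, 0, 0, 0, 0, 0]
The echelon form has 2 nonzero rows, and every pivot lies in the first 6 columns, so rank(A) = rank([A|b]) = 2.
The system is consistent.

yes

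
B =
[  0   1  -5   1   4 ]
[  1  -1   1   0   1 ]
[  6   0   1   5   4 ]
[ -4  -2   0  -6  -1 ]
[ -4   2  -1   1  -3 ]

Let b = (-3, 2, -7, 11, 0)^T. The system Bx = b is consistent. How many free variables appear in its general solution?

0

Row reduce the augmented matrix [B | b].
Swap R1 ↔ R2
R3 ← R3 − (6)·R1: [0, 6, -5, 5, -2, -19]
R4 ← R4 + (4)·R1: [0, -6, 4, -6, 3, 19]
R5 ← R5 + (4)·R1: [0, -2, 3, 1, 1, 8]
R3 ← R3 − (6)·R2: [0, 0, 25, -1, -26, -1]
R4 ← R4 + (6)·R2: [0, 0, -26, 0, 27, 1]
R5 ← R5 + (2)·R2: [0, 0, -7, 3, 9, 2]
R4 ← R4 + (26/25)·R3: [0, 0, 0, -26/25, -1/25, -1/25]
R5 ← R5 + (7/25)·R3: [0, 0, 0, 68/25, 43/25, 43/25]
R5 ← R5 + (34/13)·R4: [0, 0, 0, 0, 21/13, 21/13]
The echelon form has 5 nonzero rows, and every pivot lies in the first 5 columns, so rank(B) = rank([B|b]) = 5.
The system is consistent.
Free variables = (unknowns) − (rank) = 5 − 5 = 0.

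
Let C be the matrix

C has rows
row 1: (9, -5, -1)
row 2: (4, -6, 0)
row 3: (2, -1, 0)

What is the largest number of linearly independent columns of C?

3

Row reduce to echelon form.
R2 ← R2 − (4/9)·R1: [0, -34/9, 4/9]
R3 ← R3 − (2/9)·R1: [0, 1/9, 2/9]
R3 ← R3 + (1/34)·R2: [0, 0, 4/17]
Echelon form has 3 nonzero rows, so rank(C) = 3.
The rank gives the maximum number of linearly independent columns: 3.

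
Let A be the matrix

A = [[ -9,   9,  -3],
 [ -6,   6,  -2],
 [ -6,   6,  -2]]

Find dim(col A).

1

Row reduce to echelon form.
R2 ← R2 − (2/3)·R1: [0, 0, 0]
R3 ← R3 − (2/3)·R1: [0, 0, 0]
Echelon form has 1 nonzero row, so rank(A) = 1.
The column space has dimension equal to the rank: 1.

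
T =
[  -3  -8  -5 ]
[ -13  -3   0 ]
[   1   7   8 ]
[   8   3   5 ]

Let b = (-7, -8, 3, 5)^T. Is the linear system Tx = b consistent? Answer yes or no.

Row reduce the augmented matrix [T | b].
R2 ← R2 − (13/3)·R1: [0, 95/3, 65/3, 67/3]
R3 ← R3 + (1/3)·R1: [0, 13/3, 19/3, 2/3]
R4 ← R4 + (8/3)·R1: [0, -55/3, -25/3, -41/3]
R3 ← R3 − (13/95)·R2: [0, 0, 64/19, -227/95]
R4 ← R4 + (11/19)·R2: [0, 0, 80/19, -14/19]
R4 ← R4 − (5/4)·R3: [0, 0, 0, 9/4]
The echelon form has 4 nonzero rows; the last pivot sits in the augmented column, so rank(T) = 3 but rank([T|b]) = 4.
Since the ranks differ, the system is inconsistent.

no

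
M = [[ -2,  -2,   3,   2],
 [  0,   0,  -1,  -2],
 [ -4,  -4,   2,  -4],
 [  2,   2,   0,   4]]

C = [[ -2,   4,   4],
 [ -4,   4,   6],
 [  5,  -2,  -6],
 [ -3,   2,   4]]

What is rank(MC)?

First compute MC:
[[ 21, -18, -30],
 [  1,  -2,  -2],
 [ 46, -44, -68],
 [-24,  24,  36]]
Now row reduce the product.
R2 ← R2 − (1/21)·R1: [0, -8/7, -4/7]
R3 ← R3 − (46/21)·R1: [0, -32/7, -16/7]
R4 ← R4 + (8/7)·R1: [0, 24/7, 12/7]
R3 ← R3 − (4)·R2: [0, 0, 0]
R4 ← R4 + (3)·R2: [0, 0, 0]
2 nonzero rows, so rank(MC) = 2.

2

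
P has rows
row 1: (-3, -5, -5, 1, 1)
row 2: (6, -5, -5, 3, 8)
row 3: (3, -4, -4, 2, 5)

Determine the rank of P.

2

Row reduce to echelon form.
R2 ← R2 + (2)·R1: [0, -15, -15, 5, 10]
R3 ← R3 + R1: [0, -9, -9, 3, 6]
R3 ← R3 − (3/5)·R2: [0, 0, 0, 0, 0]
Echelon form has 2 nonzero rows, so rank(P) = 2.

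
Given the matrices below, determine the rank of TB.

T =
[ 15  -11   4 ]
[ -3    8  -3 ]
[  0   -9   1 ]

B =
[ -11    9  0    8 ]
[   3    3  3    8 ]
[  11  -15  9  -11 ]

3

First compute TB:
[[-154,  42,   3, -12],
 [ 24,  42,  -3,  73],
 [-16, -42, -18, -83]]
Now row reduce the product.
R2 ← R2 + (12/77)·R1: [0, 534/11, -195/77, 5477/77]
R3 ← R3 − (8/77)·R1: [0, -510/11, -1410/77, -6295/77]
R3 ← R3 + (85/89)·R2: [0, 0, -1845/89, -1230/89]
3 nonzero rows, so rank(TB) = 3.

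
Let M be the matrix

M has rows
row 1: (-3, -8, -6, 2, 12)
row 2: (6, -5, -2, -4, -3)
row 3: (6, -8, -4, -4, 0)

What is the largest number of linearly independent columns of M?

Row reduce to echelon form.
R2 ← R2 + (2)·R1: [0, -21, -14, 0, 21]
R3 ← R3 + (2)·R1: [0, -24, -16, 0, 24]
R3 ← R3 − (8/7)·R2: [0, 0, 0, 0, 0]
Echelon form has 2 nonzero rows, so rank(M) = 2.
The rank gives the maximum number of linearly independent columns: 2.

2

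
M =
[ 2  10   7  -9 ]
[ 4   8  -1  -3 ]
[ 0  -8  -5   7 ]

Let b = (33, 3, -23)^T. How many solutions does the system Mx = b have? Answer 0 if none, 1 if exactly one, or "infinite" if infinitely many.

infinite

Row reduce the augmented matrix [M | b].
R2 ← R2 − (2)·R1: [0, -12, -15, 15, -63]
R3 ← R3 − (2/3)·R2: [0, 0, 5, -3, 19]
The echelon form has 3 nonzero rows, and every pivot lies in the first 4 columns, so rank(M) = rank([M|b]) = 3.
The system is consistent.
rank = 3 < 4 unknowns, so there are infinitely many solutions.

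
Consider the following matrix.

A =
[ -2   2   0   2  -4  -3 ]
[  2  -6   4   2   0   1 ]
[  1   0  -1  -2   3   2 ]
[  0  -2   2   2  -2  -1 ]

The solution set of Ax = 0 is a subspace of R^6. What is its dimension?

4

Row reduce to echelon form.
R2 ← R2 + R1: [0, -4, 4, 4, -4, -2]
R3 ← R3 + (1/2)·R1: [0, 1, -1, -1, 1, 1/2]
R3 ← R3 + (1/4)·R2: [0, 0, 0, 0, 0, 0]
R4 ← R4 − (1/2)·R2: [0, 0, 0, 0, 0, 0]
2 nonzero rows, so rank(A) = 2.
A has 6 columns; by rank–nullity, nullity = 6 − 2 = 4.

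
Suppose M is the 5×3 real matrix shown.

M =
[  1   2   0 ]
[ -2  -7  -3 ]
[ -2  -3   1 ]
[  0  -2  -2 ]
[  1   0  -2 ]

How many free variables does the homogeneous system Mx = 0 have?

1

Row reduce to echelon form.
R2 ← R2 + (2)·R1: [0, -3, -3]
R3 ← R3 + (2)·R1: [0, 1, 1]
R5 ← R5 − R1: [0, -2, -2]
R3 ← R3 + (1/3)·R2: [0, 0, 0]
R4 ← R4 − (2/3)·R2: [0, 0, 0]
R5 ← R5 − (2/3)·R2: [0, 0, 0]
2 nonzero rows, so rank(M) = 2.
M has 3 columns; by rank–nullity, nullity = 3 − 2 = 1.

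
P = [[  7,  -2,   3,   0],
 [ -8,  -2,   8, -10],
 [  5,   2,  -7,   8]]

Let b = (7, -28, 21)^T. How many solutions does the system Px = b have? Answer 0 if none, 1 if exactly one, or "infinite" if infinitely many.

Row reduce the augmented matrix [P | b].
R2 ← R2 + (8/7)·R1: [0, -30/7, 80/7, -10, -20]
R3 ← R3 − (5/7)·R1: [0, 24/7, -64/7, 8, 16]
R3 ← R3 + (4/5)·R2: [0, 0, 0, 0, 0]
The echelon form has 2 nonzero rows, and every pivot lies in the first 4 columns, so rank(P) = rank([P|b]) = 2.
The system is consistent.
rank = 2 < 4 unknowns, so there are infinitely many solutions.

infinite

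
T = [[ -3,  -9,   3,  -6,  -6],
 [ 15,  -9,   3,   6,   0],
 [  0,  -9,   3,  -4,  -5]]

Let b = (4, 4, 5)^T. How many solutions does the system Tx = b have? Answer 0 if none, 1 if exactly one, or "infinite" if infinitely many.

0

Row reduce the augmented matrix [T | b].
R2 ← R2 + (5)·R1: [0, -54, 18, -24, -30, 24]
R3 ← R3 − (1/6)·R2: [0, 0, 0, 0, 0, 1]
The echelon form has 3 nonzero rows; the last pivot sits in the augmented column, so rank(T) = 2 but rank([T|b]) = 3.
Since the ranks differ, the system is inconsistent.
It has no solutions.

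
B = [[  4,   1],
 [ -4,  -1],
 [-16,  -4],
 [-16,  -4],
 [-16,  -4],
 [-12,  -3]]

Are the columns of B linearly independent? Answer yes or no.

Row reduce B to echelon form.
R2 ← R2 + R1: [0, 0]
R3 ← R3 + (4)·R1: [0, 0]
R4 ← R4 + (4)·R1: [0, 0]
R5 ← R5 + (4)·R1: [0, 0]
R6 ← R6 + (3)·R1: [0, 0]
1 pivot among 2 columns.
Only 1 < 2 pivot columns, so the columns are linearly dependent.

no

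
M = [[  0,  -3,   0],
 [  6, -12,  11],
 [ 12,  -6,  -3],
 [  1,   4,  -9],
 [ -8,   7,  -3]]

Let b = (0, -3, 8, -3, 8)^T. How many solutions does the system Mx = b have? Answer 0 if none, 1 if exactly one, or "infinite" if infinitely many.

0

Row reduce the augmented matrix [M | b].
Swap R1 ↔ R2
R3 ← R3 − (2)·R1: [0, 18, -25, 14]
R4 ← R4 − (1/6)·R1: [0, 6, -65/6, -5/2]
R5 ← R5 + (4/3)·R1: [0, -9, 35/3, 4]
R3 ← R3 + (6)·R2: [0, 0, -25, 14]
R4 ← R4 + (2)·R2: [0, 0, -65/6, -5/2]
R5 ← R5 − (3)·R2: [0, 0, 35/3, 4]
R4 ← R4 − (13/30)·R3: [0, 0, 0, -257/30]
R5 ← R5 + (7/15)·R3: [0, 0, 0, 158/15]
R5 ← R5 + (316/257)·R4: [0, 0, 0, 0]
The echelon form has 4 nonzero rows; the last pivot sits in the augmented column, so rank(M) = 3 but rank([M|b]) = 4.
Since the ranks differ, the system is inconsistent.
It has no solutions.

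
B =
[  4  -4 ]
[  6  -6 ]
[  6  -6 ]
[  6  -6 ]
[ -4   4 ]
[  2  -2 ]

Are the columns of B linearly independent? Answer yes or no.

no

Row reduce B to echelon form.
R2 ← R2 − (3/2)·R1: [0, 0]
R3 ← R3 − (3/2)·R1: [0, 0]
R4 ← R4 − (3/2)·R1: [0, 0]
R5 ← R5 + R1: [0, 0]
R6 ← R6 − (1/2)·R1: [0, 0]
1 pivot among 2 columns.
Only 1 < 2 pivot columns, so the columns are linearly dependent.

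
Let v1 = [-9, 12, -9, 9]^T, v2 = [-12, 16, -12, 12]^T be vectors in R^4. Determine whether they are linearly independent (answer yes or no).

Form the matrix with these vectors as rows and row reduce.
R2 ← R2 − (4/3)·R1: [0, 0, 0, 0]
1 nonzero row, so the 2 vectors span a space of dimension 1.
Since 1 < 2, the vectors are linearly dependent.

no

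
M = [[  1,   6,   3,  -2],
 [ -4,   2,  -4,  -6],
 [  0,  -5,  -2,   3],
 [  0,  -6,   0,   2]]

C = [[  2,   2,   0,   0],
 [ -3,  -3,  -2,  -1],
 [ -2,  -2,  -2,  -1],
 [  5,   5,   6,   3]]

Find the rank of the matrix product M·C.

2

First compute MC:
[[-32, -32, -30, -15],
 [-36, -36, -32, -16],
 [ 34,  34,  32,  16],
 [ 28,  28,  24,  12]]
Now row reduce the product.
R2 ← R2 − (9/8)·R1: [0, 0, 7/4, 7/8]
R3 ← R3 + (17/16)·R1: [0, 0, 1/8, 1/16]
R4 ← R4 + (7/8)·R1: [0, 0, -9/4, -9/8]
R3 ← R3 − (1/14)·R2: [0, 0, 0, 0]
R4 ← R4 + (9/7)·R2: [0, 0, 0, 0]
2 nonzero rows, so rank(MC) = 2.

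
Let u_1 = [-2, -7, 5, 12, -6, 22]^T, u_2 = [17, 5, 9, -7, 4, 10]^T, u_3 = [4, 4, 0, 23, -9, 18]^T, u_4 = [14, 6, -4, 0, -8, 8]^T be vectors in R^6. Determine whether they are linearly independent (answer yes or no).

Form the matrix with these vectors as rows and row reduce.
R2 ← R2 + (17/2)·R1: [0, -109/2, 103/2, 95, -47, 197]
R3 ← R3 + (2)·R1: [0, -10, 10, 47, -21, 62]
R4 ← R4 + (7)·R1: [0, -43, 31, 84, -50, 162]
R3 ← R3 − (20/109)·R2: [0, 0, 60/109, 3223/109, -1349/109, 2818/109]
R4 ← R4 − (86/109)·R2: [0, 0, -1050/109, 986/109, -1408/109, 716/109]
R4 ← R4 + (35/2)·R3: [0, 0, 0, 1053/2, -459/2, 459]
4 nonzero rows, so the 4 vectors span a space of dimension 4.
Since 4 = 4, the vectors are linearly independent.

yes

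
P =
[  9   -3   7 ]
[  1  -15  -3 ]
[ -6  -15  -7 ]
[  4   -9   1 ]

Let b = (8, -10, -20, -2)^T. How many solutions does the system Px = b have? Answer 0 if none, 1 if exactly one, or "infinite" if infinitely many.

1

Row reduce the augmented matrix [P | b].
R2 ← R2 − (1/9)·R1: [0, -44/3, -34/9, -98/9]
R3 ← R3 + (2/3)·R1: [0, -17, -7/3, -44/3]
R4 ← R4 − (4/9)·R1: [0, -23/3, -19/9, -50/9]
R3 ← R3 − (51/44)·R2: [0, 0, 45/22, -45/22]
R4 ← R4 − (23/44)·R2: [0, 0, -3/22, 3/22]
R4 ← R4 + (1/15)·R3: [0, 0, 0, 0]
The echelon form has 3 nonzero rows, and every pivot lies in the first 3 columns, so rank(P) = rank([P|b]) = 3.
The system is consistent.
rank = 3 = number of unknowns, so the solution is unique.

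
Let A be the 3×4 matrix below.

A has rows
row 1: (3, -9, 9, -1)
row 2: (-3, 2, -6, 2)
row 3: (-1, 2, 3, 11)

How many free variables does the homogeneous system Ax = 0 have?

1

Row reduce to echelon form.
R2 ← R2 + R1: [0, -7, 3, 1]
R3 ← R3 + (1/3)·R1: [0, -1, 6, 32/3]
R3 ← R3 − (1/7)·R2: [0, 0, 39/7, 221/21]
3 nonzero rows, so rank(A) = 3.
A has 4 columns; by rank–nullity, nullity = 4 − 3 = 1.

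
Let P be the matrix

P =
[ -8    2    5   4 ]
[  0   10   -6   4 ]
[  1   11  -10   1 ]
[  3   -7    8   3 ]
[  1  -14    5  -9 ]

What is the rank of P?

3

Row reduce to echelon form.
R3 ← R3 + (1/8)·R1: [0, 45/4, -75/8, 3/2]
R4 ← R4 + (3/8)·R1: [0, -25/4, 79/8, 9/2]
R5 ← R5 + (1/8)·R1: [0, -55/4, 45/8, -17/2]
R3 ← R3 − (9/8)·R2: [0, 0, -21/8, -3]
R4 ← R4 + (5/8)·R2: [0, 0, 49/8, 7]
R5 ← R5 + (11/8)·R2: [0, 0, -21/8, -3]
R4 ← R4 + (7/3)·R3: [0, 0, 0, 0]
R5 ← R5 − R3: [0, 0, 0, 0]
Echelon form has 3 nonzero rows, so rank(P) = 3.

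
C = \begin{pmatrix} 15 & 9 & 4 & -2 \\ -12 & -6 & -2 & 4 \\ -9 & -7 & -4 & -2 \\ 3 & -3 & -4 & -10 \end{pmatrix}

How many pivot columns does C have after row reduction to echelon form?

Row reduce to echelon form.
R2 ← R2 + (4/5)·R1: [0, 6/5, 6/5, 12/5]
R3 ← R3 + (3/5)·R1: [0, -8/5, -8/5, -16/5]
R4 ← R4 − (1/5)·R1: [0, -24/5, -24/5, -48/5]
R3 ← R3 + (4/3)·R2: [0, 0, 0, 0]
R4 ← R4 + (4)·R2: [0, 0, 0, 0]
Echelon form has 2 nonzero rows, so rank(C) = 2.
Each nonzero row contributes one pivot column: 2 pivot columns.

2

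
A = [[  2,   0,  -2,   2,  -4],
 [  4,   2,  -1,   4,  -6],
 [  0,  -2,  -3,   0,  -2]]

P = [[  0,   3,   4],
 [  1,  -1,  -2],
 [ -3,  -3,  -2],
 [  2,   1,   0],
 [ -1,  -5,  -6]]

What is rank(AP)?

First compute AP:
[[ 14,  34,  36],
 [ 19,  47,  50],
 [  9,  21,  22]]
Now row reduce the product.
R2 ← R2 − (19/14)·R1: [0, 6/7, 8/7]
R3 ← R3 − (9/14)·R1: [0, -6/7, -8/7]
R3 ← R3 + R2: [0, 0, 0]
2 nonzero rows, so rank(AP) = 2.

2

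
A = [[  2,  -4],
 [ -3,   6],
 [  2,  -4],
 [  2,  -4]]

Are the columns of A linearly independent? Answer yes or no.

no

Row reduce A to echelon form.
R2 ← R2 + (3/2)·R1: [0, 0]
R3 ← R3 − R1: [0, 0]
R4 ← R4 − R1: [0, 0]
1 pivot among 2 columns.
Only 1 < 2 pivot columns, so the columns are linearly dependent.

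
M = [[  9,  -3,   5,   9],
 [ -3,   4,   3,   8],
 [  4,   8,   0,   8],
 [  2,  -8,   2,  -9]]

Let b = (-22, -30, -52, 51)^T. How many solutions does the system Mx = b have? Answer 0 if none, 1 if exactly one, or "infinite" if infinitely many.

1

Row reduce the augmented matrix [M | b].
R2 ← R2 + (1/3)·R1: [0, 3, 14/3, 11, -112/3]
R3 ← R3 − (4/9)·R1: [0, 28/3, -20/9, 4, -380/9]
R4 ← R4 − (2/9)·R1: [0, -22/3, 8/9, -11, 503/9]
R3 ← R3 − (28/9)·R2: [0, 0, -452/27, -272/9, 1996/27]
R4 ← R4 + (22/9)·R2: [0, 0, 332/27, 143/9, -955/27]
R4 ← R4 + (83/113)·R3: [0, 0, 0, -713/113, 2139/113]
The echelon form has 4 nonzero rows, and every pivot lies in the first 4 columns, so rank(M) = rank([M|b]) = 4.
The system is consistent.
rank = 4 = number of unknowns, so the solution is unique.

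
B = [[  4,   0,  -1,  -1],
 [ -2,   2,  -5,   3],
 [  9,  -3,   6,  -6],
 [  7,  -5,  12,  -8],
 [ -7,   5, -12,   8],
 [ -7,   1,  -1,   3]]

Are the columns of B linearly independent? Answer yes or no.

Row reduce B to echelon form.
R2 ← R2 + (1/2)·R1: [0, 2, -11/2, 5/2]
R3 ← R3 − (9/4)·R1: [0, -3, 33/4, -15/4]
R4 ← R4 − (7/4)·R1: [0, -5, 55/4, -25/4]
R5 ← R5 + (7/4)·R1: [0, 5, -55/4, 25/4]
R6 ← R6 + (7/4)·R1: [0, 1, -11/4, 5/4]
R3 ← R3 + (3/2)·R2: [0, 0, 0, 0]
R4 ← R4 + (5/2)·R2: [0, 0, 0, 0]
R5 ← R5 − (5/2)·R2: [0, 0, 0, 0]
R6 ← R6 − (1/2)·R2: [0, 0, 0, 0]
2 pivots among 4 columns.
Only 2 < 4 pivot columns, so the columns are linearly dependent.

no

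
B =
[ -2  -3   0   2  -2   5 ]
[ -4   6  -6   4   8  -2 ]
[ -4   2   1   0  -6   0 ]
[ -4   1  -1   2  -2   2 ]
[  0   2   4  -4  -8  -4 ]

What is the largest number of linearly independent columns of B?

3

Row reduce to echelon form.
R2 ← R2 − (2)·R1: [0, 12, -6, 0, 12, -12]
R3 ← R3 − (2)·R1: [0, 8, 1, -4, -2, -10]
R4 ← R4 − (2)·R1: [0, 7, -1, -2, 2, -8]
R3 ← R3 − (2/3)·R2: [0, 0, 5, -4, -10, -2]
R4 ← R4 − (7/12)·R2: [0, 0, 5/2, -2, -5, -1]
R5 ← R5 − (1/6)·R2: [0, 0, 5, -4, -10, -2]
R4 ← R4 − (1/2)·R3: [0, 0, 0, 0, 0, 0]
R5 ← R5 − R3: [0, 0, 0, 0, 0, 0]
Echelon form has 3 nonzero rows, so rank(B) = 3.
The rank gives the maximum number of linearly independent columns: 3.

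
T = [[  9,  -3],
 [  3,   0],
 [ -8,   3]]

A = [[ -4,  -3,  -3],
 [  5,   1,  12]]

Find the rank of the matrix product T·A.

First compute TA:
[[-51, -30, -63],
 [-12,  -9,  -9],
 [ 47,  27,  60]]
Now row reduce the product.
R2 ← R2 − (4/17)·R1: [0, -33/17, 99/17]
R3 ← R3 + (47/51)·R1: [0, -11/17, 33/17]
R3 ← R3 − (1/3)·R2: [0, 0, 0]
2 nonzero rows, so rank(TA) = 2.

2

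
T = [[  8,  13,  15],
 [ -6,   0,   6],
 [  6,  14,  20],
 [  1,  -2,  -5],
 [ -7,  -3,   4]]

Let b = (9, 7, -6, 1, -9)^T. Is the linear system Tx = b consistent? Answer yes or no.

Row reduce the augmented matrix [T | b].
R2 ← R2 + (3/4)·R1: [0, 39/4, 69/4, 55/4]
R3 ← R3 − (3/4)·R1: [0, 17/4, 35/4, -51/4]
R4 ← R4 − (1/8)·R1: [0, -29/8, -55/8, -1/8]
R5 ← R5 + (7/8)·R1: [0, 67/8, 137/8, -9/8]
R3 ← R3 − (17/39)·R2: [0, 0, 16/13, -731/39]
R4 ← R4 + (29/78)·R2: [0, 0, -6/13, 389/78]
R5 ← R5 − (67/78)·R2: [0, 0, 30/13, -1009/78]
R4 ← R4 + (3/8)·R3: [0, 0, 0, -49/24]
R5 ← R5 − (15/8)·R3: [0, 0, 0, 533/24]
R5 ← R5 + (533/49)·R4: [0, 0, 0, 0]
The echelon form has 4 nonzero rows; the last pivot sits in the augmented column, so rank(T) = 3 but rank([T|b]) = 4.
Since the ranks differ, the system is inconsistent.

no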